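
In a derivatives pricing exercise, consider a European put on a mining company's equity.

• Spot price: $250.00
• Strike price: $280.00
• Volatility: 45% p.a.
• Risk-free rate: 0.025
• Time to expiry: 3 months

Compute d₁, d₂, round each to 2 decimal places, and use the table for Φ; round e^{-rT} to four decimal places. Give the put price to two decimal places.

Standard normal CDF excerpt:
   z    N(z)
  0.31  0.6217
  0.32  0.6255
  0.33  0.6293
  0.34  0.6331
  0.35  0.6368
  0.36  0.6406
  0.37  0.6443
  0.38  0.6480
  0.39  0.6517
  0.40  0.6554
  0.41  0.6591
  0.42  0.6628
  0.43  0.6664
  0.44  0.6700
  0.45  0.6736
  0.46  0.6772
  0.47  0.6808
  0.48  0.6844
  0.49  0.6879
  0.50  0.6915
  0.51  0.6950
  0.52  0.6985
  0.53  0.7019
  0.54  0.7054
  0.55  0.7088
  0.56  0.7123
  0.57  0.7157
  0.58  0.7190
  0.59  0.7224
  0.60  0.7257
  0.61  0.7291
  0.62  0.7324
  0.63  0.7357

σ√T = 0.45·√0.25 = 0.2250
d₁ = [ln(250/280) + (0.025 + 0.45²/2)·0.25] / 0.2250 = [-0.1133 + 0.0316] / 0.2250 = -0.3634 ⇒ -0.36
d₂ = d₁ − σ√T = -0.3634 − 0.2250 = -0.5884 ⇒ -0.59
e^(−rT) = e^(−0.025·0.25) = 0.9938
N(−d₂) = N(0.59) = 0.7224;  N(−d₁) = N(0.36) = 0.6406
P = 280·0.9938·0.7224 − 250·0.6406 = 201.0179 − 160.1500 = 40.8679

$40.87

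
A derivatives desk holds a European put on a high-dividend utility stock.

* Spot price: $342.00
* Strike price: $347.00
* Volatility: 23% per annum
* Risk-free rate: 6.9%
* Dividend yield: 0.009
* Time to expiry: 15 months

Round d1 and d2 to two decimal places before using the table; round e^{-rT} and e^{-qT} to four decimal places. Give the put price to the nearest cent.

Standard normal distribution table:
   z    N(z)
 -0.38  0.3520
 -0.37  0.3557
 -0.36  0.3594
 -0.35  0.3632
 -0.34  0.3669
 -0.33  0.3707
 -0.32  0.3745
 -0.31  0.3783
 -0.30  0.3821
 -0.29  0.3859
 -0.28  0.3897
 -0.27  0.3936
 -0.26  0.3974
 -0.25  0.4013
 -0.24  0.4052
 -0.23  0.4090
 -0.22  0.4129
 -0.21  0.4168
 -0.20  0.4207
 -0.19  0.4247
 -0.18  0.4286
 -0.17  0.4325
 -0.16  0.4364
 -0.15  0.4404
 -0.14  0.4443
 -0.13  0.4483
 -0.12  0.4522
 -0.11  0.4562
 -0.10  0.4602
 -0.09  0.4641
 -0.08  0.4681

$23.69

T = 1.25;  σ√T = 0.2571
d₁ = [ln(342/347) + (0.069 − 0.009 + 0.23²/2)·1.25] / 0.2571 = [-0.0145 + 0.1081] / 0.2571 = 0.3638 ⇒ 0.36
d₂ = d₁ − σ√T = 0.3638 − 0.2571 = 0.1066 ⇒ 0.11
e^(−qT) = e^(−0.009·1.25) = 0.9888;  e^(−rT) = e^(−0.069·1.25) = 0.9174
N(−d₂) = N(-0.11) = 0.4562;  N(−d₁) = N(-0.36) = 0.3594
P = 347·0.9174·0.4562 − 342·0.9888·0.3594 = 145.2257 − 121.5382 = 23.6876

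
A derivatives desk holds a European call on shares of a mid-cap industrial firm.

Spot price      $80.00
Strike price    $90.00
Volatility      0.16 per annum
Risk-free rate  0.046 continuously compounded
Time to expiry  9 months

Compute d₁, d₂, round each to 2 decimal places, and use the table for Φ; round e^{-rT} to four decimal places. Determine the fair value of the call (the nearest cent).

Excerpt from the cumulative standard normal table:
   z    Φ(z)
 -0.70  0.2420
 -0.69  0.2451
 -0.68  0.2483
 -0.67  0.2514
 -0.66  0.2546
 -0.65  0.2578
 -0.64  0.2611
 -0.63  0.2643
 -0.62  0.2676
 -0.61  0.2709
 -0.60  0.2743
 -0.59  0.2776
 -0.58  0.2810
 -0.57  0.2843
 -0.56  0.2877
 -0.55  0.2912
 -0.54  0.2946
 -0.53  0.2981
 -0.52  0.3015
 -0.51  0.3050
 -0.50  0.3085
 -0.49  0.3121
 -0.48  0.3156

σ√T = 0.16 × 0.8660 = 0.1386
d₁ = [ln(80/90) + (0.046 + ½·0.16²)·0.75] / (σ√T) = (-0.1178 + 0.0441) / 0.1386 = -0.5318 ≈ -0.53
d₂ = -0.5318 − 0.1386 = -0.6703 ≈ -0.67
e^(−rT) = e^(−0.046·0.75) = 0.9661
N(d₁) = N(-0.53) = 0.2981;  N(d₂) = N(-0.67) = 0.2514
C = 80·0.2981 − 90·0.9661·0.2514 = 23.8480 − 21.8590 = 1.9890

$1.99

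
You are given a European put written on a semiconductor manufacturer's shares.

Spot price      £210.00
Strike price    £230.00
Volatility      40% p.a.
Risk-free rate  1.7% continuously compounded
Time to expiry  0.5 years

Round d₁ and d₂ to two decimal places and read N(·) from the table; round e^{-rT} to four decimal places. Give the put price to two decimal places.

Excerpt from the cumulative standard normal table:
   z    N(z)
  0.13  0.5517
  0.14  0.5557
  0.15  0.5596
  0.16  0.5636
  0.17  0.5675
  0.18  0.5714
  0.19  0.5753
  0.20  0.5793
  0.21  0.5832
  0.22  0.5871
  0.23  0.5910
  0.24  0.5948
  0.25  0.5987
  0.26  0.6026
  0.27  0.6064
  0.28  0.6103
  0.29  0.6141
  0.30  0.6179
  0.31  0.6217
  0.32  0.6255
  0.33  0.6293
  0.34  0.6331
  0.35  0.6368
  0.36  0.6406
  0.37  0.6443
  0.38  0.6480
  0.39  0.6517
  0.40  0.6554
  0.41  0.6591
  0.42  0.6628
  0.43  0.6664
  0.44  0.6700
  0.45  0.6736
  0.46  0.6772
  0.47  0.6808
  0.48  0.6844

£34.45

T = 0.5;  σ√T = 0.2828
d₁ = [ln(210/230) + (0.017 + 0.4²/2)·0.5] / 0.2828 = [-0.0910 + 0.0485] / 0.2828 = -0.1502 ≈ -0.15
d₂ = d₁ − σ√T = -0.1502 − 0.2828 = -0.4330 ≈ -0.43
exp(−rT) = exp(−0.017·0.5) = 0.9915
P = 230·0.9915·N(0.43) − 210·N(0.15) = 230·0.9915·0.6664 − 210·0.5596 = 151.9692 − 117.5160 = 34.4532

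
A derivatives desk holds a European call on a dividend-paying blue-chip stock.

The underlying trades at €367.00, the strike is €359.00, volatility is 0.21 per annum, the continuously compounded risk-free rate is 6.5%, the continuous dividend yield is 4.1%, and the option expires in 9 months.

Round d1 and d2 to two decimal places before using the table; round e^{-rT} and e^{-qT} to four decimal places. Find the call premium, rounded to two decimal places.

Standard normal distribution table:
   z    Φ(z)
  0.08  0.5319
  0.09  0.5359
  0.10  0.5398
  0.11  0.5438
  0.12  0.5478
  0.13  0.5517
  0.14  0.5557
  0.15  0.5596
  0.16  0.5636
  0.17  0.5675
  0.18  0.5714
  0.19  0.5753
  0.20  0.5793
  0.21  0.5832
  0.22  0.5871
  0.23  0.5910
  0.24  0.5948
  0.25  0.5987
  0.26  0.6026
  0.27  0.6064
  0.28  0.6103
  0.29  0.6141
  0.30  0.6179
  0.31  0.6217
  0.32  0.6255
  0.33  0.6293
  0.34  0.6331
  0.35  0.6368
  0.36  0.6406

€32.62

T = 0.75;  σ√T = 0.1819
d₁ = [ln(367/359) + (0.065 − 0.041 + 0.21²/2)·0.75] / 0.1819 = [0.0220 + 0.0345] / 0.1819 = 0.3111 ⇒ 0.31
d₂ = d₁ − σ√T = 0.3111 − 0.1819 = 0.1292 ⇒ 0.13
e^(−qT) = e^(−0.041·0.75) = 0.9697;  e^(−rT) = e^(−0.065·0.75) = 0.9524
N(d₁) = N(0.31) = 0.6217;  N(d₂) = N(0.13) = 0.5517
C = 367·0.9697·0.6217 − 359·0.9524·0.5517 = 221.2505 − 188.6326 = 32.6179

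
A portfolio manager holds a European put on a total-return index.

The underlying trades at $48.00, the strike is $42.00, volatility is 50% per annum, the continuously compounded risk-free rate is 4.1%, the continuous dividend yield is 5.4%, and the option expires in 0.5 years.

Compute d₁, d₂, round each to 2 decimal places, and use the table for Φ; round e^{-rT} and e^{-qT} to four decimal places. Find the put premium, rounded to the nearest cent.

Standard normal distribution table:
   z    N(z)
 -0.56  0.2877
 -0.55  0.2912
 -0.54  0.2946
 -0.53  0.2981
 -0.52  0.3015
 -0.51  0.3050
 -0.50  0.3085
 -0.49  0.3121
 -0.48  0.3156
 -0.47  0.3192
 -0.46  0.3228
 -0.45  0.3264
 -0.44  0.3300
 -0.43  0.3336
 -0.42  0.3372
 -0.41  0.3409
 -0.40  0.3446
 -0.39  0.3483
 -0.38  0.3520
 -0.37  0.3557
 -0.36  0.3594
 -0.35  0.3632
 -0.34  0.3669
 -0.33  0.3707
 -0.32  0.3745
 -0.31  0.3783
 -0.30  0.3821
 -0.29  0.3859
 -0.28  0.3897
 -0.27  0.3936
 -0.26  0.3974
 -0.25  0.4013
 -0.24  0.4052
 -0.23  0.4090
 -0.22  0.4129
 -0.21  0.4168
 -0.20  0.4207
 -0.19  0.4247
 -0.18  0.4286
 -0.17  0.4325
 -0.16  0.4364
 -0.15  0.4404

σ√T = 0.5 × 0.7071 = 0.3536
ln(S/K) + (r − q + σ²/2)T = ln(48/42) + (0.041 − 0.054 + 0.5²/2)·0.5 = 0.1335 + 0.0560 = 0.1895
d₁ = 0.1895 / 0.3536 = 0.5361 which rounds to 0.54
d₂ = d₁ − σ√T = 0.5361 − 0.3536 = 0.1825 which rounds to 0.18
exp(−qT) = exp(−0.054·0.5) = 0.9734;  exp(−rT) = exp(−0.041·0.5) = 0.9797
N(−d₂) = N(-0.18) = 0.4286;  N(−d₁) = N(-0.54) = 0.2946
P = 42·0.9797·0.4286 − 48·0.9734·0.2946 = 17.6358 − 13.7647 = 3.8711

$3.87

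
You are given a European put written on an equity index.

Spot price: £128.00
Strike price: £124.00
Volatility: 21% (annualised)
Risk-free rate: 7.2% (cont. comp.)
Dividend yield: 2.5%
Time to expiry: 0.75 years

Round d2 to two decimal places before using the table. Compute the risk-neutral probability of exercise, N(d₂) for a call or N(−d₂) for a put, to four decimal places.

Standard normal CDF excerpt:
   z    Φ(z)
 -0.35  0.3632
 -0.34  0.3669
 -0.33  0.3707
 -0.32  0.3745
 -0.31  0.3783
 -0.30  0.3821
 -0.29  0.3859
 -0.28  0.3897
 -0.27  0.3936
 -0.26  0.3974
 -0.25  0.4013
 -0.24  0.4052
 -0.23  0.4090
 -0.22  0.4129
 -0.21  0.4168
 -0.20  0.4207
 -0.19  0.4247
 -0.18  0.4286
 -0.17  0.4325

T = 0.75;  σ√T = 0.1819
d₁ = [ln(128/124) + (0.072 − 0.025 + 0.21²/2)·0.75] / 0.1819 = [0.0317 + 0.0518] / 0.1819 = 0.4593 ≈ 0.46
d₂ = d₁ − σ√T = 0.4593 − 0.1819 = 0.2775 ≈ 0.28
Pr(exercise) under Q = N(−d₂) = N(-0.28) = 0.3897

0.3897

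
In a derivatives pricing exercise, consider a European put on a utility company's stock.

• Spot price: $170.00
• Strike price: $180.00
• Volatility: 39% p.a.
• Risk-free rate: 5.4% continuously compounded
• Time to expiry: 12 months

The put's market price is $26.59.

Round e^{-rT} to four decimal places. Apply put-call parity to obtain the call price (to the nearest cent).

$26.06

exp(−rT) = exp(−0.054·1) = 0.9474
Put-call parity: C − P = S − K·e^(−rT) = 170 − 180·0.9474 = 170 − 170.5320 = -0.5320
C = P + (C − P) = 26.59 + (-0.5320) = 26.0580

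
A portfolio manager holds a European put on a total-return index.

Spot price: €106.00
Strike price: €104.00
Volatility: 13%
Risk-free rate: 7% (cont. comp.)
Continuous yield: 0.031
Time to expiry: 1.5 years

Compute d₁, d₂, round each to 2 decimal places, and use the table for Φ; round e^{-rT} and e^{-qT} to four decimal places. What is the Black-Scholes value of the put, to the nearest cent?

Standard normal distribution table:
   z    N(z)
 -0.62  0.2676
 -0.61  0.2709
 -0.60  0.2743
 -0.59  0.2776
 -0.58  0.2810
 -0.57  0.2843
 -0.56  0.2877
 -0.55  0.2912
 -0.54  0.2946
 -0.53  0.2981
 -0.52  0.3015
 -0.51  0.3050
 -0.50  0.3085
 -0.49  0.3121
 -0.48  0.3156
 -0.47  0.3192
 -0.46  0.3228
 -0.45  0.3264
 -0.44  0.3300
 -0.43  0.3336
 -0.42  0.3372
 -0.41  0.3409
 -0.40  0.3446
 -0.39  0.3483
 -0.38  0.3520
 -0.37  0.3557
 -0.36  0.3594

€3.15

T = 1.5;  σ√T = 0.1592
ln(S/K) + (r − q + σ²/2)T = ln(106/104) + (0.07 − 0.031 + 0.13²/2)·1.5 = 0.0190 + 0.0712 = 0.0902
d₁ = 0.0902 / 0.1592 = 0.5667 ≈ 0.57
d₂ = d₁ − σ√T = 0.5667 − 0.1592 = 0.4075 ≈ 0.41
e^(−qT) = e^(−0.031·1.5) = 0.9546;  e^(−rT) = e^(−0.07·1.5) = 0.9003
N(−d₂) = N(-0.41) = 0.3409;  N(−d₁) = N(-0.57) = 0.2843
P = 104·0.9003·0.3409 − 106·0.9546·0.2843 = 31.9189 − 28.7676 = 3.1512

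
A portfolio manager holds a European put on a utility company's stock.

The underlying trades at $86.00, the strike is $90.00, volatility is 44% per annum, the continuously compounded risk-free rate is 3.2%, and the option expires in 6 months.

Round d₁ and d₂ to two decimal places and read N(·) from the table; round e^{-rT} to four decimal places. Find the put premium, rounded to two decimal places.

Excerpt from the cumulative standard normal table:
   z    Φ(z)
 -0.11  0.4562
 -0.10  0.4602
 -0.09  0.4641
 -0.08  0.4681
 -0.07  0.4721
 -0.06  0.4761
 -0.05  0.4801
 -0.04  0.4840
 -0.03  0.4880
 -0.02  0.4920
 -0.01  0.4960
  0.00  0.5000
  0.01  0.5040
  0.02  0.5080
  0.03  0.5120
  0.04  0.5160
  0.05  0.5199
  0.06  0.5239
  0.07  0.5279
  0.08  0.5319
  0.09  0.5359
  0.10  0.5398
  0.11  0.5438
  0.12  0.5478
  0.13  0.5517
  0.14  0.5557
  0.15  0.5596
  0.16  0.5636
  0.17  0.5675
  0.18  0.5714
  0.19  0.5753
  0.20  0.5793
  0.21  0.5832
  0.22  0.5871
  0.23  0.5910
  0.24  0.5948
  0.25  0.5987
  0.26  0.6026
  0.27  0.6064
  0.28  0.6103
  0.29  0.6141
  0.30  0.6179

T = 0.5;  σ√T = 0.3111
d₁ = [ln(86/90) + (0.032 + ½·0.44²)·0.5] / (σ√T) = (-0.0455 + 0.0644) / 0.3111 = 0.0609 ≈ 0.06
d₂ = 0.0609 − 0.3111 = -0.2503 ≈ -0.25
exp(−rT) = exp(−0.032·0.5) = 0.9841
N(−d₂) = N(0.25) = 0.5987;  N(−d₁) = N(-0.06) = 0.4761
P = 90·0.9841·0.5987 − 86·0.4761 = 53.0263 − 40.9446 = 12.0817

$12.08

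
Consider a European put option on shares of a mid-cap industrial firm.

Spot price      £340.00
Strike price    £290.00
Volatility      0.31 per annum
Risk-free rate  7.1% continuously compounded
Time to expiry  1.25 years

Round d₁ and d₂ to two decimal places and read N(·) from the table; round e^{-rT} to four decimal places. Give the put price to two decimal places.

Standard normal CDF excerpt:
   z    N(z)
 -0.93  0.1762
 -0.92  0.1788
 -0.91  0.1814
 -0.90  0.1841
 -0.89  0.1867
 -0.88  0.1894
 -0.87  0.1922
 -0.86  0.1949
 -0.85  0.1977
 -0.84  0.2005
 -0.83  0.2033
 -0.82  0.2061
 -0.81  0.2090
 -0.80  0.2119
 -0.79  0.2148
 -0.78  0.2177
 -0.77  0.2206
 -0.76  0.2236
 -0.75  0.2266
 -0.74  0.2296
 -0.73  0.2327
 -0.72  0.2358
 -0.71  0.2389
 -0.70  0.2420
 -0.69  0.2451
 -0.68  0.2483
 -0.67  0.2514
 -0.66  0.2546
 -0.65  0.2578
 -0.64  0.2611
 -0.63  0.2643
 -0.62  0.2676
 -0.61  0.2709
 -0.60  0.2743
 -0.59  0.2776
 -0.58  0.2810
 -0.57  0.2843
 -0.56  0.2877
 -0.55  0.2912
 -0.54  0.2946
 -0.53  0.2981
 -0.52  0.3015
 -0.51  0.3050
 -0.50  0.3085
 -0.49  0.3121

£14.70

σ√T = 0.31 × 1.1180 = 0.3466
d₁ = [ln(340/290) + (0.071 + 0.31²/2)·1.25] / 0.3466 = [0.1591 + 0.1488] / 0.3466 = 0.8883 ≈ 0.89
d₂ = d₁ − σ√T = 0.8883 − 0.3466 = 0.5417 ≈ 0.54
exp(−rT) = exp(−0.071·1.25) = 0.9151
N(−d₂) = N(-0.54) = 0.2946;  N(−d₁) = N(-0.89) = 0.1867
P = 290·0.9151·0.2946 − 340·0.1867 = 78.1807 − 63.4780 = 14.7027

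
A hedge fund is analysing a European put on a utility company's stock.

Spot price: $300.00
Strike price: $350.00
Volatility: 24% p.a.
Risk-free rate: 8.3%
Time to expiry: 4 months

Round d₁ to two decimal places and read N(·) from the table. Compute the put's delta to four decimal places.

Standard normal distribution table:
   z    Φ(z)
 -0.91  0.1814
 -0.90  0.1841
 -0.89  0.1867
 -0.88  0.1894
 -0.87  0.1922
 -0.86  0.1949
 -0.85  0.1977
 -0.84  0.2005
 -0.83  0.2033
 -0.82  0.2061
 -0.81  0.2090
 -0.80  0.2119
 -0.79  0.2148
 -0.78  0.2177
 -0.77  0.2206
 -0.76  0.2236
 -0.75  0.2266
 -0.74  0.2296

T = 0.3333;  σ√T = 0.1386
d₁ = [ln(300/350) + (0.083 + ½·0.24²)·0.3333] / (σ√T) = (-0.1542 + 0.0373) / 0.1386 = -0.8435 ≈ -0.84
N(d₁) = N(-0.84) = 0.2005
Δ_put = N(d₁) − 1 = 0.2005 − 1 = -0.7995

-0.7995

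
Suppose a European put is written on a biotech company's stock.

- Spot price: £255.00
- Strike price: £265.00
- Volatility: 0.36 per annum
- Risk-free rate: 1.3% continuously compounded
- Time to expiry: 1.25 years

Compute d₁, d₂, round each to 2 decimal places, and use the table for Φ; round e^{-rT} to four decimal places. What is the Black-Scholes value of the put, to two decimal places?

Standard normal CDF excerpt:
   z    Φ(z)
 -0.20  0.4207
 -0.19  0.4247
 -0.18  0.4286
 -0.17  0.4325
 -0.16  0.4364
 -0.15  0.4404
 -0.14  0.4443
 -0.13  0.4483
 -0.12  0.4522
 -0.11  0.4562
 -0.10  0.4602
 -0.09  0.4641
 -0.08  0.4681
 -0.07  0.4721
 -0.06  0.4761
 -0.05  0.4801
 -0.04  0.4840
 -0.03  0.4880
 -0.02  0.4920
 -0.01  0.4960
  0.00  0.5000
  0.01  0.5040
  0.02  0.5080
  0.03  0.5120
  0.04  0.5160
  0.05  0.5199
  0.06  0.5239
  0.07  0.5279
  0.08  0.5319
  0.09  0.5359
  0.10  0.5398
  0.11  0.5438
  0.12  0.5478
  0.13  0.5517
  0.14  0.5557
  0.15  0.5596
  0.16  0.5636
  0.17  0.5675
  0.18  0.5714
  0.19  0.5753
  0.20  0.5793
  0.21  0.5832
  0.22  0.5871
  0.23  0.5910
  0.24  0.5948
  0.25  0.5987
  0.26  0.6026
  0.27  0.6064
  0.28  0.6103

σ√T = 0.36·√1.25 = 0.4025
d₁ = [ln(255/265) + (0.013 + 0.36²/2)·1.25] / 0.4025 = [-0.0385 + 0.0972] / 0.4025 = 0.1460 which rounds to 0.15
d₂ = d₁ − σ√T = 0.1460 − 0.4025 = -0.2564 which rounds to -0.26
e^(−rT) = e^(−0.013·1.25) = 0.9839
N(−d₂) = N(0.26) = 0.6026;  N(−d₁) = N(-0.15) = 0.4404
P = 265·0.9839·0.6026 − 255·0.4404 = 157.1180 − 112.3020 = 44.8160

£44.82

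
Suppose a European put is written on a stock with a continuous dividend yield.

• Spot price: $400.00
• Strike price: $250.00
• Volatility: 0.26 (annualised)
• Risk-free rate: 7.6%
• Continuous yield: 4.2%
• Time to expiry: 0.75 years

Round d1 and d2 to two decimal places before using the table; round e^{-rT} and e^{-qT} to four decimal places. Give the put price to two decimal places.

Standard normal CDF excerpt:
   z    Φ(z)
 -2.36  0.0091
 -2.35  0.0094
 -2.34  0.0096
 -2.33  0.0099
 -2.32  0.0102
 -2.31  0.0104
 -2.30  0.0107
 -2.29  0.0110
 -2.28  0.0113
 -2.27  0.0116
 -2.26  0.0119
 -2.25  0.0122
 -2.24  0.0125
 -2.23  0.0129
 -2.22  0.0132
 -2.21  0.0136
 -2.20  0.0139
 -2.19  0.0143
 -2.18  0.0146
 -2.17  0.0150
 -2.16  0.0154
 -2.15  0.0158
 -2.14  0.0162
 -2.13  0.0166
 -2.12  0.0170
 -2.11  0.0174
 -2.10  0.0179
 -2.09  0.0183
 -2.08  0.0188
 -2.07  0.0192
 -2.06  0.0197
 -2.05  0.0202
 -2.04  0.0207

σ√T = 0.26·√0.75 = 0.2252
d₁ = [ln(400/250) + (0.076 − 0.042 + ½·0.26²)·0.75] / (σ√T) = (0.4700 + 0.0508) / 0.2252 = 2.3132 which rounds to 2.31
d₂ = 2.3132 − 0.2252 = 2.0880 which rounds to 2.09
exp(−qT) = exp(−0.042·0.75) = 0.9690;  exp(−rT) = exp(−0.076·0.75) = 0.9446
N(−d₂) = N(-2.09) = 0.0183;  N(−d₁) = N(-2.31) = 0.0104
P = 250·0.9446·0.0183 − 400·0.9690·0.0104 = 4.3215 − 4.0310 = 0.2905

$0.29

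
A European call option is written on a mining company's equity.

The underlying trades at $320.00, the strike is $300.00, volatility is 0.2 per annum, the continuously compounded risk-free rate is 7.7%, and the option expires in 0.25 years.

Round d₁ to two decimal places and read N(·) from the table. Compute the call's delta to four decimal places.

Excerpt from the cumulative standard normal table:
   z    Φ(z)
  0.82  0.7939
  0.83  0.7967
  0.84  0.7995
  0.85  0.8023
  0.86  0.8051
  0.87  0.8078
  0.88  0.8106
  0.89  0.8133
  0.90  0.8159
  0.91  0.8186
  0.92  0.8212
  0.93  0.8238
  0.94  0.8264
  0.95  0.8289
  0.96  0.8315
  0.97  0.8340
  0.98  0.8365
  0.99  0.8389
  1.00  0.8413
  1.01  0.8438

T = 0.25;  σ√T = 0.1000
d₁ = [ln(320/300) + (0.077 + 0.2²/2)·0.25] / 0.1000 = [0.0645 + 0.0243] / 0.1000 = 0.8879 ≈ 0.89
N(d₁) = N(0.89) = 0.8133
Δ_call = N(d₁) = 0.8133

0.8133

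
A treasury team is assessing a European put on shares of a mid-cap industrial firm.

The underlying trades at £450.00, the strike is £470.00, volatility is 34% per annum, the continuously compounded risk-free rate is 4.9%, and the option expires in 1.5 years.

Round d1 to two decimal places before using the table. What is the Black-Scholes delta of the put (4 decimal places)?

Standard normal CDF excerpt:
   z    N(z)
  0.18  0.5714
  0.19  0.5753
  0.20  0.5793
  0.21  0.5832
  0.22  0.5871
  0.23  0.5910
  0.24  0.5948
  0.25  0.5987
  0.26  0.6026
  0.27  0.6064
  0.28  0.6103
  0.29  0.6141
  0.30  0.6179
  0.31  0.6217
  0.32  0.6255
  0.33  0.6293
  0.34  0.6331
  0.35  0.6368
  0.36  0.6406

σ√T = 0.34·√1.5 = 0.4164
d₁ = [ln(450/470) + (0.049 + ½·0.34²)·1.5] / (σ√T) = (-0.0435 + 0.1602) / 0.4164 = 0.2803 ⇒ 0.28
N(d₁) = N(0.28) = 0.6103
Δ_put = N(d₁) − 1 = 0.6103 − 1 = -0.3897

-0.3897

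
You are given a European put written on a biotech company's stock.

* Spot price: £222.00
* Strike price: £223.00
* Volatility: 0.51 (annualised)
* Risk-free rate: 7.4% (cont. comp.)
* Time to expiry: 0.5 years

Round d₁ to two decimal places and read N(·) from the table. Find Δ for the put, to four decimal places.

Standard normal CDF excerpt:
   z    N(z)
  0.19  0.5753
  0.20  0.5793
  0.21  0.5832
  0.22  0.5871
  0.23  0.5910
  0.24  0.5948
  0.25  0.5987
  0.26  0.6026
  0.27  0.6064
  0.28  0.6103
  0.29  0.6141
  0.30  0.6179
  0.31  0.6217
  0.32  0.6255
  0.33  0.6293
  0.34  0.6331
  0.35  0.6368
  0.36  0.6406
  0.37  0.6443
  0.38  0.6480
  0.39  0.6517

σ√T = 0.51·√0.5 = 0.3606
d₁ = [ln(222/223) + (0.074 + 0.51²/2)·0.5] / 0.3606 = [-0.0045 + 0.1020] / 0.3606 = 0.2704 → 0.27
N(d₁) = N(0.27) = 0.6064
Δ_put = N(d₁) − 1 = 0.6064 − 1 = -0.3936

-0.3936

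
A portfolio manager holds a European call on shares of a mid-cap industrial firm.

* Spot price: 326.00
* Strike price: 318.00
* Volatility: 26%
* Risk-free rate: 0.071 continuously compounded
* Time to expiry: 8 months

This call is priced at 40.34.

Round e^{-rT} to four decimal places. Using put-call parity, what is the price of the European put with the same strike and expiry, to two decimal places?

17.65

exp(−rT) = exp(−0.071·0.6667) = 0.9538
Put-call parity: C − P = S − K·e^(−rT) = 326 − 318·0.9538 = 326 − 303.3084 = 22.6916
P = C − (C − P) = 40.34 − (22.6916) = 17.6484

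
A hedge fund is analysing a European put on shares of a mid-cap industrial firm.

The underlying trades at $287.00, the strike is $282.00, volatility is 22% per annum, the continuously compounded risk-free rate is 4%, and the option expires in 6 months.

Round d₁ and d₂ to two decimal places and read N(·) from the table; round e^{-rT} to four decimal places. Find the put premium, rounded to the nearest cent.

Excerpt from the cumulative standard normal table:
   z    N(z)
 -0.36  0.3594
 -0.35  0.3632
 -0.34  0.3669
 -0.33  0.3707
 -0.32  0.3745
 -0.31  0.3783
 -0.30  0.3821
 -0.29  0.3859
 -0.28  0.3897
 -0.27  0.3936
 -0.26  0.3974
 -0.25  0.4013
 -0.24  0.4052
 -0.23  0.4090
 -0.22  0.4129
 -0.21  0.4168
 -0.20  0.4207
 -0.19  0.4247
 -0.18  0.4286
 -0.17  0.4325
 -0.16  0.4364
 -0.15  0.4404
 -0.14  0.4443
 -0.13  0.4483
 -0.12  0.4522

σ√T = 0.22·√0.5 = 0.1556
ln(S/K) + (r + σ²/2)T = ln(287/282) + (0.04 + 0.22²/2)·0.5 = 0.0176 + 0.0321 = 0.0497
d₁ = 0.0497 / 0.1556 = 0.3193 ⇒ 0.32
d₂ = d₁ − σ√T = 0.3193 − 0.1556 = 0.1638 ⇒ 0.16
exp(−rT) = exp(−0.04·0.5) = 0.9802
N(−d₂) = N(-0.16) = 0.4364;  N(−d₁) = N(-0.32) = 0.3745
P = 282·0.9802·0.4364 − 287·0.3745 = 120.6281 − 107.4815 = 13.1466

$13.15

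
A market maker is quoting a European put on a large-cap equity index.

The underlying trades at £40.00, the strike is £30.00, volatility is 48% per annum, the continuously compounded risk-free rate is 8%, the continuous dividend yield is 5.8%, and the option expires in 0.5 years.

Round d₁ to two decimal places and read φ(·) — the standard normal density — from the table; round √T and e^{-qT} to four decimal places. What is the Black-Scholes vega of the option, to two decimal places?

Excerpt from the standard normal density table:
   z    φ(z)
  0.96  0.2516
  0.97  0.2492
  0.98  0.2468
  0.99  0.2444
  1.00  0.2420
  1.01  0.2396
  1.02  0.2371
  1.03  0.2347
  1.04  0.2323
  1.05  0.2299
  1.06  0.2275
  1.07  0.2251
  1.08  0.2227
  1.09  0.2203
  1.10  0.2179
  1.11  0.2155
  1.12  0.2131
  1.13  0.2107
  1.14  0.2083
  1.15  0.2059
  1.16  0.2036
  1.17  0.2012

σ√T = 0.48 × 0.7071 = 0.3394
d₁ = [ln(40/30) + (0.08 − 0.058 + 0.48²/2)·0.5] / 0.3394 = [0.2877 + 0.0686] / 0.3394 = 1.0497 ≈ 1.05
√T = √0.5 = 0.7071
φ(d₁) = φ(1.05) = 0.2299
exp(−qT) = exp(−0.058·0.5) = 0.9714
vega = S·exp(−qT)·φ(d₁)·√T = 40·0.9714·0.2299·0.7071 = 6.3165

6.32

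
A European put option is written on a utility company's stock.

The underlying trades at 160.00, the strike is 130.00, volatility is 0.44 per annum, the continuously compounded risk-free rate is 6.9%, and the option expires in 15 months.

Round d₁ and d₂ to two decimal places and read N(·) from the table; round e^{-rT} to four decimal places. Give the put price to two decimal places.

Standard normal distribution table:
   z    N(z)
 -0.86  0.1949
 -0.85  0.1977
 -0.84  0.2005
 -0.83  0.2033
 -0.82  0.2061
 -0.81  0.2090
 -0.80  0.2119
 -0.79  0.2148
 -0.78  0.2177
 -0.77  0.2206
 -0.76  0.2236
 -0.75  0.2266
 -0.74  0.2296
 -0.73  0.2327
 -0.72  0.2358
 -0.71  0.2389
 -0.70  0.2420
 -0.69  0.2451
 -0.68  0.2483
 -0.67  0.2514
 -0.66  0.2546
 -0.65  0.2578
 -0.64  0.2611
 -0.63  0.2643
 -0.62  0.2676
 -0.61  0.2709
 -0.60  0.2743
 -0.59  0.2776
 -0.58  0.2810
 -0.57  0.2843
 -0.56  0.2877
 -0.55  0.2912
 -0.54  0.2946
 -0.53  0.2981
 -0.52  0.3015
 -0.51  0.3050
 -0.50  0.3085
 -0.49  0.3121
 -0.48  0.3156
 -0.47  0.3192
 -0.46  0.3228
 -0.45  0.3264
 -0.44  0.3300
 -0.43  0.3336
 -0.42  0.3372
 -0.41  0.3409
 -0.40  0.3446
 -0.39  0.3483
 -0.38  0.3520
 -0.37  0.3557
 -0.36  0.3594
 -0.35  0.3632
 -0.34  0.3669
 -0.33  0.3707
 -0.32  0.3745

11.24

σ√T = 0.44 × 1.1180 = 0.4919
ln(S/K) + (r + σ²/2)T = ln(160/130) + (0.069 + 0.44²/2)·1.25 = 0.2076 + 0.2072 = 0.4149
d₁ = 0.4149 / 0.4919 = 0.8434 ≈ 0.84
d₂ = d₁ − σ√T = 0.8434 − 0.4919 = 0.3514 ≈ 0.35
exp(−rT) = exp(−0.069·1.25) = 0.9174
P = 130·0.9174·N(-0.35) − 160·N(-0.84) = 130·0.9174·0.3632 − 160·0.2005 = 43.3160 − 32.0800 = 11.2360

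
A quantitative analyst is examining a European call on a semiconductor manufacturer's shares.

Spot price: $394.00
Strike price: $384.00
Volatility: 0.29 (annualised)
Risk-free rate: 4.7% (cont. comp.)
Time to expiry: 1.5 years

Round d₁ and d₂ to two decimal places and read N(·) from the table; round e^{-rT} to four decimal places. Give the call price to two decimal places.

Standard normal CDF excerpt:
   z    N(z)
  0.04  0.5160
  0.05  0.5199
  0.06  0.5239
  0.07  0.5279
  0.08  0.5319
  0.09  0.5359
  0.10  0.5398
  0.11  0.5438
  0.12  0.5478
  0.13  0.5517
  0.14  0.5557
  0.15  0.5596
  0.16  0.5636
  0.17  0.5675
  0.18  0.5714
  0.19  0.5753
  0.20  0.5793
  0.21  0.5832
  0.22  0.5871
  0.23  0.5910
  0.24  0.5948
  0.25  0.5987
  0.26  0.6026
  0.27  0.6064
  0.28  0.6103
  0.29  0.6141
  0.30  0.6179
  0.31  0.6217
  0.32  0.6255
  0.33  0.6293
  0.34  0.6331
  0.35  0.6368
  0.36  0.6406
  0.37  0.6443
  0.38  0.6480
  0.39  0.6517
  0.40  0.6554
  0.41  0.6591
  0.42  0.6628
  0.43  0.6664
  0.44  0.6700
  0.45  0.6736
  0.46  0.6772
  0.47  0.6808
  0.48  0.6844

$73.63

T = 1.5;  σ√T = 0.3552
d₁ = [ln(394/384) + (0.047 + 0.29²/2)·1.5] / 0.3552 = [0.0257 + 0.1336] / 0.3552 = 0.4485 which rounds to 0.45
d₂ = d₁ − σ√T = 0.4485 − 0.3552 = 0.0933 which rounds to 0.09
exp(−rT) = exp(−0.047·1.5) = 0.9319
N(d₁) = N(0.45) = 0.6736;  N(d₂) = N(0.09) = 0.5359
C = 394·0.6736 − 384·0.9319·0.5359 = 265.3984 − 191.7716 = 73.6268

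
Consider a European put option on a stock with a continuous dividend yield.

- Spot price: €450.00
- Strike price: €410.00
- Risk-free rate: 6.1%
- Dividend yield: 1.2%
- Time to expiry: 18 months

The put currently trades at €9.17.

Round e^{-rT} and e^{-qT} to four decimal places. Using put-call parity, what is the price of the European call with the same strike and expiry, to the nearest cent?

exp(−qT) = exp(−0.012·1.5) = 0.9822;  exp(−rT) = exp(−0.061·1.5) = 0.9126
Put-call parity: C − P = S·e^(−qT) − K·e^(−rT) = 450·0.9822 − 410·0.9126 = 441.9900 − 374.1660 = 67.8240
C = P + (C − P) = 9.17 + (67.8240) = 76.9940

€76.99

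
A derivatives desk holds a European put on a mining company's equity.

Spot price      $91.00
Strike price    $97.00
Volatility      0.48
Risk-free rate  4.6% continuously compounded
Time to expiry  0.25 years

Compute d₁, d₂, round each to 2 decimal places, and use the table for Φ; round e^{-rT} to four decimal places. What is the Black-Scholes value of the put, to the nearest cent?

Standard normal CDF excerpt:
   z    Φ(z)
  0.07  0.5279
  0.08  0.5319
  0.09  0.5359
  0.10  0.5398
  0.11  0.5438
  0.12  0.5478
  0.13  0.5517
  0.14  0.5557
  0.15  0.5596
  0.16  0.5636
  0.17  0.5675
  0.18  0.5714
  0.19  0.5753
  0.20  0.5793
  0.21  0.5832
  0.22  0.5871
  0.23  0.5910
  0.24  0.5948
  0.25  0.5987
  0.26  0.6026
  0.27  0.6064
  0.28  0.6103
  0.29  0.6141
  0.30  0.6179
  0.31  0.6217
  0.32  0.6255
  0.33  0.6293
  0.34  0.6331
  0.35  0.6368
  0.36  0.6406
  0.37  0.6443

$11.59

σ√T = 0.48 × 0.5000 = 0.2400
d₁ = [ln(91/97) + (0.046 + ½·0.48²)·0.25] / (σ√T) = (-0.0639 + 0.0403) / 0.2400 = -0.0981 ⇒ -0.10
d₂ = -0.0981 − 0.2400 = -0.3381 ⇒ -0.34
exp(−rT) = exp(−0.046·0.25) = 0.9886
N(−d₂) = N(0.34) = 0.6331;  N(−d₁) = N(0.10) = 0.5398
P = 97·0.9886·0.6331 − 91·0.5398 = 60.7106 − 49.1218 = 11.5888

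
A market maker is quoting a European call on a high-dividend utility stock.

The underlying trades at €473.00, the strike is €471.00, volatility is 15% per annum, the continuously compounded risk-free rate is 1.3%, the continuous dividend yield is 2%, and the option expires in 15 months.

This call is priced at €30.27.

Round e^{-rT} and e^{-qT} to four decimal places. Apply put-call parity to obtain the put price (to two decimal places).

€32.37

exp(−qT) = exp(−0.02·1.25) = 0.9753;  exp(−rT) = exp(−0.013·1.25) = 0.9839
Put-call parity: C − P = S·e^(−qT) − K·e^(−rT) = 473·0.9753 − 471·0.9839 = 461.3169 − 463.4169 = -2.1000
P = C − (C − P) = 30.27 − (-2.1000) = 32.3700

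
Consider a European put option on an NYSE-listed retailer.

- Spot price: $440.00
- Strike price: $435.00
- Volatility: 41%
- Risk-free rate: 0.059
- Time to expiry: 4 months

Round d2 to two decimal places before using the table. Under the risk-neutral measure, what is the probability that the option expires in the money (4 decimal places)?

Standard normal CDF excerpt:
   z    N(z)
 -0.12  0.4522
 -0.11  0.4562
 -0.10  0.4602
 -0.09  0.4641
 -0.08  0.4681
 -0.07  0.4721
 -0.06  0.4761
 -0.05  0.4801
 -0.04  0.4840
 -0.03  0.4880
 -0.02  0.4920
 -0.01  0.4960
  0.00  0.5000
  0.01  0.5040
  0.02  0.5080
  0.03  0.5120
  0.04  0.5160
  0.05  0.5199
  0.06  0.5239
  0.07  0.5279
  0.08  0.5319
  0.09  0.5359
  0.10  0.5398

0.4960

T = 0.3333;  σ√T = 0.2367
d₁ = [ln(440/435) + (0.059 + ½·0.41²)·0.3333] / (σ√T) = (0.0114 + 0.0477) / 0.2367 = 0.2497 which rounds to 0.25
d₂ = 0.2497 − 0.2367 = 0.0130 which rounds to 0.01
Pr(exercise) under Q = N(−d₂) = N(-0.01) = 0.4960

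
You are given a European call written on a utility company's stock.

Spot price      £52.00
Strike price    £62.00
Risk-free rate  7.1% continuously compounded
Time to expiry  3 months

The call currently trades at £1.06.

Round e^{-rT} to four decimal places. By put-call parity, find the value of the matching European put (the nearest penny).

e^(−rT) = e^(−0.071·0.25) = 0.9824
Put-call parity: C − P = S − K·e^(−rT) = 52 − 62·0.9824 = 52 − 60.9088 = -8.9088
P = C − (C − P) = 1.06 − (-8.9088) = 9.9688

£9.97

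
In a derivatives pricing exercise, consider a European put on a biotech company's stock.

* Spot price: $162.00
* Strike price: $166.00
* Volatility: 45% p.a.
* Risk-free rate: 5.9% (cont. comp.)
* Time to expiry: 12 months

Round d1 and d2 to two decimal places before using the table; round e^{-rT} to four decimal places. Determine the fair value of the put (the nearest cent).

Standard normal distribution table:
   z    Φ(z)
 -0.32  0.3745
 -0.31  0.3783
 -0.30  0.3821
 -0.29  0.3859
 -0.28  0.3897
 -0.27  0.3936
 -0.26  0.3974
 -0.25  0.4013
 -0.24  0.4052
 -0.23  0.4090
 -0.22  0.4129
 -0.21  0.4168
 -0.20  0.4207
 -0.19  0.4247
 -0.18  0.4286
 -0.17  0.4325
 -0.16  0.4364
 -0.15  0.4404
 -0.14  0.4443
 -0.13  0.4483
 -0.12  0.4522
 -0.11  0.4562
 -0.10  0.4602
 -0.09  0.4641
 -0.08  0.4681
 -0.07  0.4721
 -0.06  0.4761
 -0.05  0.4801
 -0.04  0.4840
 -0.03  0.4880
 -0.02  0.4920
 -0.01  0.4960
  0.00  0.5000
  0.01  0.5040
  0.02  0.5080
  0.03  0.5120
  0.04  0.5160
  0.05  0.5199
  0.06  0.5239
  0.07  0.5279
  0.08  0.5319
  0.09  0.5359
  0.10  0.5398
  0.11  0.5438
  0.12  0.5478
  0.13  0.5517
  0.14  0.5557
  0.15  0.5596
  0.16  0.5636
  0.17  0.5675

T = 1;  σ√T = 0.4500
d₁ = [ln(162/166) + (0.059 + 0.45²/2)·1] / 0.4500 = [-0.0244 + 0.1603] / 0.4500 = 0.3019 ⇒ 0.30
d₂ = d₁ − σ√T = 0.3019 − 0.4500 = -0.1481 ⇒ -0.15
exp(−rT) = exp(−0.059·1) = 0.9427
N(−d₂) = N(0.15) = 0.5596;  N(−d₁) = N(-0.30) = 0.3821
P = 166·0.9427·0.5596 − 162·0.3821 = 87.5708 − 61.9002 = 25.6706

$25.67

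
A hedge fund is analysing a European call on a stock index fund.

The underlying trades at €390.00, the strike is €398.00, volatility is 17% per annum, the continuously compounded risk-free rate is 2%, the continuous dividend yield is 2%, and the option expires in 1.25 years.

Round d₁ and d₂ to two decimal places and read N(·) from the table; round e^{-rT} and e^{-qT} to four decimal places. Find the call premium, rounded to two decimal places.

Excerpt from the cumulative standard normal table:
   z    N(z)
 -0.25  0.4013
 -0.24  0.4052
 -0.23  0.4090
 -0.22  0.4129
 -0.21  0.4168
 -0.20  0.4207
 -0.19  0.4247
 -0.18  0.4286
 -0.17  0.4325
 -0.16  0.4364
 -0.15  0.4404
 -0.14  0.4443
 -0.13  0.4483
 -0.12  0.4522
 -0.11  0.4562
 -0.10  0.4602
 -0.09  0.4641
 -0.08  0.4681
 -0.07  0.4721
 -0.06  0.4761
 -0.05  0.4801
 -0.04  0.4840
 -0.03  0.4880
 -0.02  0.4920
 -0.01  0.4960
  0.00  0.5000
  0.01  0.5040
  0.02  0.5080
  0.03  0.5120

€25.36

σ√T = 0.17·√1.25 = 0.1901
ln(S/K) + (r − q + σ²/2)T = ln(390/398) + (0.02 − 0.02 + 0.17²/2)·1.25 = -0.0203 + 0.0181 = -0.0022
d₁ = -0.0022 / 0.1901 = -0.0118 which rounds to -0.01
d₂ = d₁ − σ√T = -0.0118 − 0.1901 = -0.2019 which rounds to -0.20
e^(−qT) = e^(−0.02·1.25) = 0.9753;  e^(−rT) = e^(−0.02·1.25) = 0.9753
C = 390·0.9753·N(-0.01) − 398·0.9753·N(-0.20) = 390·0.9753·0.4960 − 398·0.9753·0.4207 = 188.6620 − 163.3029 = 25.3592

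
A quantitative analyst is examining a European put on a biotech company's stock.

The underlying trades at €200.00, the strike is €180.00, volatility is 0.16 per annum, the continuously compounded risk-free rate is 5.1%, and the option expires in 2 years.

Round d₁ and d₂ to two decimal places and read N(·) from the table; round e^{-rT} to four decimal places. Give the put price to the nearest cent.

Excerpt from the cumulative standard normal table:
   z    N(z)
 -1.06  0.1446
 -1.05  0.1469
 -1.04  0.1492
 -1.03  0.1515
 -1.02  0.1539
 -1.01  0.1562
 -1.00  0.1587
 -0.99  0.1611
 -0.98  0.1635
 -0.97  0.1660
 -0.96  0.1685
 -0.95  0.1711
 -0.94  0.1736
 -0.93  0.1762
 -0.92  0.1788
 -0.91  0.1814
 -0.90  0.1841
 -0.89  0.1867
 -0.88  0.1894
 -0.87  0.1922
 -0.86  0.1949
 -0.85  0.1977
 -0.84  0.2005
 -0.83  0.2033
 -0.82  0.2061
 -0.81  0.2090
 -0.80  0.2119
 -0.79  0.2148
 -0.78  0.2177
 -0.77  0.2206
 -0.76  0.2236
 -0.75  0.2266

T = 2;  σ√T = 0.2263
d₁ = [ln(200/180) + (0.051 + ½·0.16²)·2] / (σ√T) = (0.1054 + 0.1276) / 0.2263 = 1.0295 → 1.03
d₂ = 1.0295 − 0.2263 = 0.8033 → 0.80
exp(−rT) = exp(−0.051·2) = 0.9030
P = 180·0.9030·N(-0.80) − 200·N(-1.03) = 180·0.9030·0.2119 − 200·0.1515 = 34.4422 − 30.3000 = 4.1422

€4.14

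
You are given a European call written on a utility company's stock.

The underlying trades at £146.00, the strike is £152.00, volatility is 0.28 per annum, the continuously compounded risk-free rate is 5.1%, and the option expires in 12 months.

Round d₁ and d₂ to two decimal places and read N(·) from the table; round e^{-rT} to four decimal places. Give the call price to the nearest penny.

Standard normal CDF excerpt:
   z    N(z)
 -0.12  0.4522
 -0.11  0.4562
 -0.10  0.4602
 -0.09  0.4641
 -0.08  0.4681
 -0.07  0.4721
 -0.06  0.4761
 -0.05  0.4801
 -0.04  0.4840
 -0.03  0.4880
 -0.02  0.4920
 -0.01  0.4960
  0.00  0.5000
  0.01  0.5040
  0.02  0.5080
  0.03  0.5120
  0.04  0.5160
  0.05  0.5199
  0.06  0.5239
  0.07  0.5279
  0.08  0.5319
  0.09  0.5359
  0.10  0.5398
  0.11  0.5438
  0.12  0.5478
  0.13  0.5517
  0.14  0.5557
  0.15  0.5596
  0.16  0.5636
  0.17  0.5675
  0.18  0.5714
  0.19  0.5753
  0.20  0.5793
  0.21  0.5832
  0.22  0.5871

£16.95

σ√T = 0.28 × 1.0000 = 0.2800
d₁ = [ln(146/152) + (0.051 + 0.28²/2)·1] / 0.2800 = [-0.0403 + 0.0902] / 0.2800 = 0.1783 ≈ 0.18
d₂ = d₁ − σ√T = 0.1783 − 0.2800 = -0.1017 ≈ -0.10
e^(−rT) = e^(−0.051·1) = 0.9503
N(d₁) = N(0.18) = 0.5714;  N(d₂) = N(-0.10) = 0.4602
C = 146·0.5714 − 152·0.9503·0.4602 = 83.4244 − 66.4739 = 16.9505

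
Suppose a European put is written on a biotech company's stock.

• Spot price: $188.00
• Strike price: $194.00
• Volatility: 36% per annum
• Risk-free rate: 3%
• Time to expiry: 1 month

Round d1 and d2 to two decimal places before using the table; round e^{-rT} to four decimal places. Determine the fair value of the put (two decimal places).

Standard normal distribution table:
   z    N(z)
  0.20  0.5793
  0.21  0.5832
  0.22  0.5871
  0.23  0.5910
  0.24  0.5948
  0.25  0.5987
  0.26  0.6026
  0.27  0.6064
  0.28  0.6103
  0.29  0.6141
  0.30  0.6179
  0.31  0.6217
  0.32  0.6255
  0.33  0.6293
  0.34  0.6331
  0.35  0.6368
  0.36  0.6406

σ√T = 0.36·√0.08333 = 0.1039
d₁ = [ln(188/194) + (0.03 + 0.36²/2)·0.08333] / 0.1039 = [-0.0314 + 0.0079] / 0.1039 = -0.2263 → -0.23
d₂ = d₁ − σ√T = -0.2263 − 0.1039 = -0.3302 → -0.33
exp(−rT) = exp(−0.03·0.08333) = 0.9975
P = 194·0.9975·N(0.33) − 188·N(0.23) = 194·0.9975·0.6293 − 188·0.5910 = 121.7790 − 111.1080 = 10.6710

$10.67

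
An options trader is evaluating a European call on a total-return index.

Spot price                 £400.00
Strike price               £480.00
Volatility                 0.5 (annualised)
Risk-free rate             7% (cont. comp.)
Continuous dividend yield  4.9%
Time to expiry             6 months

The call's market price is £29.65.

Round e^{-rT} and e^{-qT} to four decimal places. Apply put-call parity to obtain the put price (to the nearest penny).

exp(−qT) = exp(−0.049·0.5) = 0.9758;  exp(−rT) = exp(−0.07·0.5) = 0.9656
Put-call parity: C − P = S·e^(−qT) − K·e^(−rT) = 400·0.9758 − 480·0.9656 = 390.3200 − 463.4880 = -73.1680
P = C − (C − P) = 29.65 − (-73.1680) = 102.8180

£102.82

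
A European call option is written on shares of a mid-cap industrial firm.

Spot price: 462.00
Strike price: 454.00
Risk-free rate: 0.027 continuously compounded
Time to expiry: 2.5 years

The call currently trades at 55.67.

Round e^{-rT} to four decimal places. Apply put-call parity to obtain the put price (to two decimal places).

18.02

e^(−rT) = e^(−0.027·2.5) = 0.9347
Put-call parity: C − P = S − K·e^(−rT) = 462 − 454·0.9347 = 462 − 424.3538 = 37.6462
P = C − (C − P) = 55.67 − (37.6462) = 18.0238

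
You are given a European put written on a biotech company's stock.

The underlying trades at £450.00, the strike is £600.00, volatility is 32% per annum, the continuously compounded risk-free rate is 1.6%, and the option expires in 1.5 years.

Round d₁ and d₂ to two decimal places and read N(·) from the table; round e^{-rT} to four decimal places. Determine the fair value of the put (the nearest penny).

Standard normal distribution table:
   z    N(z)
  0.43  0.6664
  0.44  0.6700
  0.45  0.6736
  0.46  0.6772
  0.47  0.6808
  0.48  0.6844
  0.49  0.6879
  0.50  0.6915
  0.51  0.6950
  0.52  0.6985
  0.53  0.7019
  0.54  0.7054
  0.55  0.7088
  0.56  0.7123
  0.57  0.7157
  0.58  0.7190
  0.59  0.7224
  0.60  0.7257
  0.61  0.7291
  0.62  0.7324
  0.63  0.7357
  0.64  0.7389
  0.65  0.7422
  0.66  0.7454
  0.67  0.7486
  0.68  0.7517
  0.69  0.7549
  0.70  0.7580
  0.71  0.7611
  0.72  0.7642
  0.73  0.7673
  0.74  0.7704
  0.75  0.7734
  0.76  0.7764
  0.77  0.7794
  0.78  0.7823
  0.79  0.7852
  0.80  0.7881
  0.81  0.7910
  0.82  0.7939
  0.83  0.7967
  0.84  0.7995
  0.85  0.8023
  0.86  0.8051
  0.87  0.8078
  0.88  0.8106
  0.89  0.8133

σ√T = 0.32 × 1.2247 = 0.3919
d₁ = [ln(450/600) + (0.016 + 0.32²/2)·1.5] / 0.3919 = [-0.2877 + 0.1008] / 0.3919 = -0.4768 which rounds to -0.48
d₂ = d₁ − σ√T = -0.4768 − 0.3919 = -0.8688 which rounds to -0.87
e^(−rT) = e^(−0.016·1.5) = 0.9763
P = 600·0.9763·N(0.87) − 450·N(0.48) = 600·0.9763·0.8078 − 450·0.6844 = 473.1931 − 307.9800 = 165.2131

£165.21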